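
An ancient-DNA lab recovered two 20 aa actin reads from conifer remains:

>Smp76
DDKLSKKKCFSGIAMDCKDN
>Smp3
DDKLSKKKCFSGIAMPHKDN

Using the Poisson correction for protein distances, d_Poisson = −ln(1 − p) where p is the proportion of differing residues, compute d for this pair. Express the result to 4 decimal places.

Differing sites — 16:D/P; 17:C/H.
p = 2/20 = 0.100000.
d = −ln(1 − 0.100000) = −ln(0.900000) = 0.1054.

0.1054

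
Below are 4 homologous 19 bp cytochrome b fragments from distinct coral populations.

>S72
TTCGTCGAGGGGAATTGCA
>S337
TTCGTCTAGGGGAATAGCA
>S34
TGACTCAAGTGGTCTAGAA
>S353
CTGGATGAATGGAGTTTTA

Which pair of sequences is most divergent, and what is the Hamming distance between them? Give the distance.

Pairwise Hamming distances:
  S72 vs S337: 2
  S72 vs S34: 9
  S72 vs S353: 9
  S337 vs S34: 8
  S337 vs S353: 11
  S34 vs S353: 13
The largest is 13, between S34 and S353.

13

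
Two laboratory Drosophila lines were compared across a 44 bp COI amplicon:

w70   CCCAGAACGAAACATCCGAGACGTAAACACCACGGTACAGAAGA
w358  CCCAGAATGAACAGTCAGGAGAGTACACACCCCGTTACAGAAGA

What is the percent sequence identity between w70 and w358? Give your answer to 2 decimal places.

72.73%

Differing sites — 8:C/T; 12:A/C; 13:C/A; 14:A/G; 17:C/A; 19:A/G; 20:G/A; 21:A/G; 22:C/A; 26:A/C; 32:A/C; 35:G/T.
32 of the 44 sites match, so the percent identity is 32/44 × 100 = 72.73%.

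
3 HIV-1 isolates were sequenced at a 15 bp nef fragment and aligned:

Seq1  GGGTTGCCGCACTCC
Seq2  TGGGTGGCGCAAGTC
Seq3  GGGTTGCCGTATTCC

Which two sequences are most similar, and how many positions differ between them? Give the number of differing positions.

2

Pairwise Hamming distances:
  Seq1 vs Seq2: 6
  Seq1 vs Seq3: 2
  Seq2 vs Seq3: 7
The smallest is 2, between Seq1 and Seq3.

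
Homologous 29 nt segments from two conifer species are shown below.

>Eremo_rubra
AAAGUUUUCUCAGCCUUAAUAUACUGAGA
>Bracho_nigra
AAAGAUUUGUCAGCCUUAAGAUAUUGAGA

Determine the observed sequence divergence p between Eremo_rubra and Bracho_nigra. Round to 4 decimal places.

0.1379

Differing sites — 5:U/A; 9:C/G; 20:U/G; 24:C/U.
There are 4 differences over 29 sites, so p = 4/29 = 0.1379.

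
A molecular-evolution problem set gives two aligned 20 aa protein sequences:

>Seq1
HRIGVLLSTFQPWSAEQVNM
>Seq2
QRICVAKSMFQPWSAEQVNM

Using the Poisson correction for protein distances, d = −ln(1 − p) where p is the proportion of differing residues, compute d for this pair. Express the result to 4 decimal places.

The sequences differ at positions 1 (H/Q), 4 (G/C), 6 (L/A), 7 (L/K), 9 (T/M).
p = 5/20 = 0.250000.
d = −ln(1 − 0.250000) = −ln(0.750000) = 0.2877.

0.2877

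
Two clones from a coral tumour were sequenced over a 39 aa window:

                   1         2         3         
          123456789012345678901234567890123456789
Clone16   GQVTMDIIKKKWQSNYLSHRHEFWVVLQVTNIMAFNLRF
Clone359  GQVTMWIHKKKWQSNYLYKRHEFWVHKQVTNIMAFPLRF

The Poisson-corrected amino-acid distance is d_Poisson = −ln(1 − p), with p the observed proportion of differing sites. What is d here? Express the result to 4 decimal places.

The sequences differ at positions 6 (D/W), 8 (I/H), 18 (S/Y), 19 (H/K), 26 (V/H), 27 (L/K), 36 (N/P).
p = 7/39 = 0.179487.
d = −ln(1 − 0.179487) = −ln(0.820513) = 0.1978.

0.1978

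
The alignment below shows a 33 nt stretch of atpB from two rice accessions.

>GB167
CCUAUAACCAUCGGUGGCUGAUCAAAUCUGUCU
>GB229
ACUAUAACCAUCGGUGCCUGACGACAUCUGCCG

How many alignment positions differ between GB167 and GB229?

The sequences differ at positions 1 (C/A), 17 (G/C), 22 (U/C), 23 (C/G), 25 (A/C), 31 (U/C), 33 (U/G).
That gives 7 mismatches out of 33 aligned sites, so the Hamming distance is 7.

7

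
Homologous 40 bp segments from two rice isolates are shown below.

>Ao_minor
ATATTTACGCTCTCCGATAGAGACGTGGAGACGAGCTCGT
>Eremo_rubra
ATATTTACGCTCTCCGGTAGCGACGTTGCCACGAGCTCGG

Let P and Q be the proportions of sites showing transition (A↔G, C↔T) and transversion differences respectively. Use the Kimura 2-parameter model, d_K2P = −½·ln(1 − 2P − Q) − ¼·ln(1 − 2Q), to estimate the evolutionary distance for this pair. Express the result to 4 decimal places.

0.1681

Differing sites — 17:A/G (Ti); 21:A/C (Tv); 27:G/T (Tv); 29:A/C (Tv); 30:G/C (Tv); 40:T/G (Tv).
Of the 6 differences, 1 transition and 5 transversions over 40 sites: P = 1/40 = 0.025000, Q = 5/40 = 0.125000.
d = −0.5·ln(0.825000) − 0.25·ln(0.750000) = −0.5·(-0.192372) − 0.25·(-0.287682) = 0.1681.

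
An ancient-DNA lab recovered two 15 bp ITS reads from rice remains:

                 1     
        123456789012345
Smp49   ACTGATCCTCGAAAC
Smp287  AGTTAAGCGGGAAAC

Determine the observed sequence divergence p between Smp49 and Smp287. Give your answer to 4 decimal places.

0.4000

Mismatches occur at site 2 (C→G), site 4 (G→T), site 6 (T→A), site 7 (C→G), site 9 (T→G), site 10 (C→G).
There are 6 differences over 15 sites, so p = 6/15 = 0.4000.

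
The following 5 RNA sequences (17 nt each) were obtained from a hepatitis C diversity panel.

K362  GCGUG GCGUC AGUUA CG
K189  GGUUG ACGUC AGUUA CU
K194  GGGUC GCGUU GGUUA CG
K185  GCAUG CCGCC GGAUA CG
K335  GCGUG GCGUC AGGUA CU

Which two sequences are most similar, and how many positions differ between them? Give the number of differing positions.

2

Pairwise Hamming distances:
  K362 vs K189: 4
  K362 vs K194: 4
  K362 vs K185: 5
  K362 vs K335: 2
  K189 vs K194: 6
  K189 vs K185: 7
  K189 vs K335: 4
  K194 vs K185: 7
  K194 vs K335: 6
  K185 vs K335: 6
The smallest is 2, between K362 and K335.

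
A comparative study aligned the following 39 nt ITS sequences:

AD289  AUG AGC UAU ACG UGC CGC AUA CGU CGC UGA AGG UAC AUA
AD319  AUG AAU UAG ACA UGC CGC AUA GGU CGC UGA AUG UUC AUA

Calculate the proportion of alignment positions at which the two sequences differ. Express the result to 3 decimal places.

0.179

Mismatches occur at site 5 (G→A), site 6 (C→U), site 9 (U→G), site 12 (G→A), site 22 (C→G), site 32 (G→U), site 35 (A→U).
There are 7 differences over 39 sites, so p = 7/39 = 0.179.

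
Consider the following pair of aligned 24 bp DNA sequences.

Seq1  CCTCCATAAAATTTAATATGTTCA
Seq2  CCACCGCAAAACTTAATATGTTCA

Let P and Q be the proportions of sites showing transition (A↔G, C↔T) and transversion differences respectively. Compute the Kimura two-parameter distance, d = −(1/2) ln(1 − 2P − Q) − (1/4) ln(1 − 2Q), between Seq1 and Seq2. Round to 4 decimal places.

0.1942

The sequences differ at positions 3 (T/A, transversion), 6 (A/G, transition), 7 (T/C, transition), 12 (T/C, transition).
Of the 4 differences, 3 transitions and 1 transversion over 24 sites: P = 3/24 = 0.125000, Q = 1/24 = 0.041667.
d = −0.5·ln(0.708333) − 0.25·ln(0.916666) = −0.5·(-0.344841) − 0.25·(-0.087012) = 0.1942.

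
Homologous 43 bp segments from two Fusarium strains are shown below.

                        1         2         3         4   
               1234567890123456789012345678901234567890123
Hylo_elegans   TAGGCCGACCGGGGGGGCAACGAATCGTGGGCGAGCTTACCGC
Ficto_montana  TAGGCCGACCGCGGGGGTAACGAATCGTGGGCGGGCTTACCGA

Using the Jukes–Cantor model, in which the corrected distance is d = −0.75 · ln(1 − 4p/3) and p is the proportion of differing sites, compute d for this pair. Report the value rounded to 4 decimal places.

0.0993

The sequences differ at positions 12 (G/C), 18 (C/T), 34 (A/G), 43 (C/A).
p = 4/43 = 0.093023.
d = −0.75 · ln(1 − (4/3)·0.093023) = −0.75 · ln(0.875969) = −0.75 · (-0.132425) = 0.0993.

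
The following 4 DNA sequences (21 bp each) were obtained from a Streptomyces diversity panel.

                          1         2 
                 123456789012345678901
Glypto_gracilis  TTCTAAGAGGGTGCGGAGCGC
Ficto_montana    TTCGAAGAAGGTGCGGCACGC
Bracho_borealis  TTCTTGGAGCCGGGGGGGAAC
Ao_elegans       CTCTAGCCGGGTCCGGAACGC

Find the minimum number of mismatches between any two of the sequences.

4

Pairwise Hamming distances:
  Glypto_gracilis vs Ficto_montana: 4
  Glypto_gracilis vs Bracho_borealis: 9
  Glypto_gracilis vs Ao_elegans: 6
  Ficto_montana vs Bracho_borealis: 12
  Ficto_montana vs Ao_elegans: 8
  Bracho_borealis vs Ao_elegans: 13
The smallest is 4, between Glypto_gracilis and Ficto_montana.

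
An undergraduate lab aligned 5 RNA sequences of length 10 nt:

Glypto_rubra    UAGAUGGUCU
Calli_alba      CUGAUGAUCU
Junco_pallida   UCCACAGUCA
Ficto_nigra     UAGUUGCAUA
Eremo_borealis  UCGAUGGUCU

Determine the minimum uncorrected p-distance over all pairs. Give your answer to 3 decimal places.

0.100

Pairwise Hamming distances:
  Glypto_rubra vs Calli_alba: 3
  Glypto_rubra vs Junco_pallida: 5
  Glypto_rubra vs Ficto_nigra: 5
  Glypto_rubra vs Eremo_borealis: 1
  Calli_alba vs Junco_pallida: 7
  Calli_alba vs Ficto_nigra: 7
  Calli_alba vs Eremo_borealis: 3
  Junco_pallida vs Ficto_nigra: 8
  Junco_pallida vs Eremo_borealis: 4
  Ficto_nigra vs Eremo_borealis: 6
The smallest is 1 mismatch, between Glypto_rubra and Eremo_borealis; p = 1/10 = 0.100.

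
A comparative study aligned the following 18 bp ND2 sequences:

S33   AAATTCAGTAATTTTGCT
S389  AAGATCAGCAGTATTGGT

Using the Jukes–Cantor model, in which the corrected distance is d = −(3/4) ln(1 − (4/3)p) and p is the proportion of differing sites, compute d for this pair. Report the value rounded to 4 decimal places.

0.4408

Differing sites — 3:A/G; 4:T/A; 9:T/C; 11:A/G; 13:T/A; 17:C/G.
p = 6/18 = 0.333333.
d = −0.75 · ln(1 − (4/3)·0.333333) = −0.75 · ln(0.555556) = −0.75 · (-0.587786) = 0.4408.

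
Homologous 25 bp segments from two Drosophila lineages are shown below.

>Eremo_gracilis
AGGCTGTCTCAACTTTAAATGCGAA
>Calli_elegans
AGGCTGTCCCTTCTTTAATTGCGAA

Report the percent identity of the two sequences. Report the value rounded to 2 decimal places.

Differing sites — 9:T/C; 11:A/T; 12:A/T; 19:A/T.
21 of the 25 sites match, so the percent identity is 21/25 × 100 = 84.00%.

84.00%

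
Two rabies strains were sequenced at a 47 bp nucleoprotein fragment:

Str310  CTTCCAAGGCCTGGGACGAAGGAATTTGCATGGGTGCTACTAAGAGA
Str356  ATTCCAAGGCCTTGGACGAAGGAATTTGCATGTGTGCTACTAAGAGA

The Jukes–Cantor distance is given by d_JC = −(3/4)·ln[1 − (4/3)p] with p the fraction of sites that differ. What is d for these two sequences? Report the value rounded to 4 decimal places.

Mismatches occur at site 1 (C/A), site 13 (G/T), site 33 (G/T).
p = 3/47 = 0.063830.
d = −0.75 · ln(1 − (4/3)·0.063830) = −0.75 · ln(0.914893) = −0.75 · (-0.088948) = 0.0667.

0.0667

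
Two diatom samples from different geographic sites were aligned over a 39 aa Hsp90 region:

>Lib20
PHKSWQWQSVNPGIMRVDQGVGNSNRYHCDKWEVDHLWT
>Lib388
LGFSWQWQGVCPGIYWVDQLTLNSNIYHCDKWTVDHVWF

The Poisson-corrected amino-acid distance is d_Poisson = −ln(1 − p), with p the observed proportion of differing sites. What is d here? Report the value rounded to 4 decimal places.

Differing sites — 1:P/L; 2:H/G; 3:K/F; 9:S/G; 11:N/C; 15:M/Y; 16:R/W; 20:G/L; 21:V/T; 22:G/L; 26:R/I; 33:E/T; 37:L/V; 39:T/F.
p = 14/39 = 0.358974.
d = −ln(1 − 0.358974) = −ln(0.641026) = 0.4447.

0.4447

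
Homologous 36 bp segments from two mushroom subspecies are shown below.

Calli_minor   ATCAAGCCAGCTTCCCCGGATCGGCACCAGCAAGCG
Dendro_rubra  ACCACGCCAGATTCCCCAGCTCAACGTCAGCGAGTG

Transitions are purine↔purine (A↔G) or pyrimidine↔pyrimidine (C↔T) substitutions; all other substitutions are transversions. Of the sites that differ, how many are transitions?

The sequences differ at positions 2 (T/C, transition), 5 (A/C, transversion), 11 (C/A, transversion), 18 (G/A, transition), 20 (A/C, transversion), 23 (G/A, transition), 24 (G/A, transition), 26 (A/G, transition), 27 (C/T, transition), 32 (A/G, transition), 35 (C/T, transition).
Of the 11 differences, 8 transitions and 3 transversions, so the answer is 8.

8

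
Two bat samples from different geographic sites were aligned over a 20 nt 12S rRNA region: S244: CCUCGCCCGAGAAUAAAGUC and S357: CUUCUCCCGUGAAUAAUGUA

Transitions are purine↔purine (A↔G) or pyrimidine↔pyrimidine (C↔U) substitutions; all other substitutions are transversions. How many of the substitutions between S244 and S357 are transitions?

1

Mismatches occur at site 2 (C↔U, transition), site 5 (G↔U, transversion), site 10 (A↔U, transversion), site 17 (A↔U, transversion), site 20 (C↔A, transversion).
Of the 5 differences, 1 transition and 4 transversions, so the answer is 1.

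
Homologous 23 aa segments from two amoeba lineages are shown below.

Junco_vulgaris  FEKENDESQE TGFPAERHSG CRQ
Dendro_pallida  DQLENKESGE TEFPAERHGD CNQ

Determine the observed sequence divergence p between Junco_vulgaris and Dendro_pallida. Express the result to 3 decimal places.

0.391

The sequences differ at positions 1 (F/D), 2 (E/Q), 3 (K/L), 6 (D/K), 9 (Q/G), 12 (G/E), 19 (S/G), 20 (G/D), 22 (R/N).
There are 9 differences over 23 sites, so p = 9/23 = 0.391.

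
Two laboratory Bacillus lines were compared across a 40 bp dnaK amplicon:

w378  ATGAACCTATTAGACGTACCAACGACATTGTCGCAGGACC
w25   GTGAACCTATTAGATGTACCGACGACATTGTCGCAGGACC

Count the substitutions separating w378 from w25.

Mismatches occur at site 1 (A→G), site 15 (C→T), site 21 (A→G).
That gives 3 mismatches out of 40 aligned sites, so the Hamming distance is 3.

3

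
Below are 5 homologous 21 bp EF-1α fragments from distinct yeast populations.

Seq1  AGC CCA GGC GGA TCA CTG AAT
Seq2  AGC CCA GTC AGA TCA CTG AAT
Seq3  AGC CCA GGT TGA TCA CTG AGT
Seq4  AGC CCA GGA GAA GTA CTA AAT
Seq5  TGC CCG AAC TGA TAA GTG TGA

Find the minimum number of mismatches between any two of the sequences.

2

Pairwise Hamming distances:
  Seq1 vs Seq2: 2
  Seq1 vs Seq3: 3
  Seq1 vs Seq4: 5
  Seq1 vs Seq5: 10
  Seq2 vs Seq3: 4
  Seq2 vs Seq4: 7
  Seq2 vs Seq5: 10
  Seq3 vs Seq4: 7
  Seq3 vs Seq5: 9
  Seq4 vs Seq5: 14
The smallest is 2, between Seq1 and Seq2.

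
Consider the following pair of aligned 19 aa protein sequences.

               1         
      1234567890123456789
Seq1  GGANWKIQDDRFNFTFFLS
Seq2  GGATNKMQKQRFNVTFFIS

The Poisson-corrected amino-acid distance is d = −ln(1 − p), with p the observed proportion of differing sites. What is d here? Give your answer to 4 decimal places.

The sequences differ at positions 4 (N/T), 5 (W/N), 7 (I/M), 9 (D/K), 10 (D/Q), 14 (F/V), 18 (L/I).
p = 7/19 = 0.368421.
d = −ln(1 − 0.368421) = −ln(0.631579) = 0.4595.

0.4595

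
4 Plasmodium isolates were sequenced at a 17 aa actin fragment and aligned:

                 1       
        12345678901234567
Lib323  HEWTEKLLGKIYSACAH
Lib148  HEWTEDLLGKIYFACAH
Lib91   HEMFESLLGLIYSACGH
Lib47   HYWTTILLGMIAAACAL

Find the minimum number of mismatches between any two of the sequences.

Pairwise Hamming distances:
  Lib323 vs Lib148: 2
  Lib323 vs Lib91: 5
  Lib323 vs Lib47: 7
  Lib148 vs Lib91: 6
  Lib148 vs Lib47: 7
  Lib91 vs Lib47: 10
The smallest is 2, between Lib323 and Lib148.

2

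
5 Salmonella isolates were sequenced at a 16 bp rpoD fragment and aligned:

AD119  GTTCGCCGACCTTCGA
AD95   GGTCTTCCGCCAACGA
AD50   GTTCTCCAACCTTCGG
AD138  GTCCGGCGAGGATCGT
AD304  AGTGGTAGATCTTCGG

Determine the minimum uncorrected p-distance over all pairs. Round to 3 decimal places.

0.188

Pairwise Hamming distances:
  AD119 vs AD95: 7
  AD119 vs AD50: 3
  AD119 vs AD138: 6
  AD119 vs AD304: 7
  AD95 vs AD50: 7
  AD95 vs AD138: 10
  AD95 vs AD304: 10
  AD50 vs AD138: 8
  AD50 vs AD304: 8
  AD138 vs AD304: 10
The smallest is 3 mismatches, between AD119 and AD50; p = 3/16 = 0.188.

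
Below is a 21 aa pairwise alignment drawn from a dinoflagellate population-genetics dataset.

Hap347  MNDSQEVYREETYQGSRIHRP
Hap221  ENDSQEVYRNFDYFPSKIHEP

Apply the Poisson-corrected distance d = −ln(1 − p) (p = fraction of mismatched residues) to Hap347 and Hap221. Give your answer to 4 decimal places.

Differing sites — 1:M/E; 10:E/N; 11:E/F; 12:T/D; 14:Q/F; 15:G/P; 17:R/K; 20:R/E.
p = 8/21 = 0.380952.
d = −ln(1 − 0.380952) = −ln(0.619048) = 0.4796.

0.4796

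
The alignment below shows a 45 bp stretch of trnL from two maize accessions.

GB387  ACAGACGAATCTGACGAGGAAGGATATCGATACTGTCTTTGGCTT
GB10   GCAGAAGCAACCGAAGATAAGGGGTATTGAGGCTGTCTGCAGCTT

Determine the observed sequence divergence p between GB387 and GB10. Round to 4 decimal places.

0.3556

Mismatches occur at site 1 (A↔G), site 6 (C↔A), site 8 (A↔C), site 10 (T↔A), site 12 (T↔C), site 15 (C↔A), site 18 (G↔T), site 19 (G↔A), site 21 (A↔G), site 24 (A↔G), site 28 (C↔T), site 31 (T↔G), site 32 (A↔G), site 39 (T↔G), site 40 (T↔C), site 41 (G↔A).
There are 16 differences over 45 sites, so p = 16/45 = 0.3556.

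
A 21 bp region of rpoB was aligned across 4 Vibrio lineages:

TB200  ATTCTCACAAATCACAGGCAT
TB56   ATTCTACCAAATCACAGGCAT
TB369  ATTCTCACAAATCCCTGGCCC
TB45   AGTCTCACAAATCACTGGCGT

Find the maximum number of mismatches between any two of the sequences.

6

Pairwise Hamming distances:
  TB200 vs TB56: 2
  TB200 vs TB369: 4
  TB200 vs TB45: 3
  TB56 vs TB369: 6
  TB56 vs TB45: 5
  TB369 vs TB45: 4
The largest is 6, between TB56 and TB369.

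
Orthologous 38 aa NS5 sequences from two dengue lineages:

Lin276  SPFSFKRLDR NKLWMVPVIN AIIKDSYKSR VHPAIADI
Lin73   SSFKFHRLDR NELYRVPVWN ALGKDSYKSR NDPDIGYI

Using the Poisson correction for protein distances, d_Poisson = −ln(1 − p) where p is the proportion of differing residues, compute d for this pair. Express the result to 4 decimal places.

Differing sites — 2:P/S; 4:S/K; 6:K/H; 12:K/E; 14:W/Y; 15:M/R; 19:I/W; 22:I/L; 23:I/G; 31:V/N; 32:H/D; 34:A/D; 36:A/G; 37:D/Y.
p = 14/38 = 0.368421.
d = −ln(1 − 0.368421) = −ln(0.631579) = 0.4595.

0.4595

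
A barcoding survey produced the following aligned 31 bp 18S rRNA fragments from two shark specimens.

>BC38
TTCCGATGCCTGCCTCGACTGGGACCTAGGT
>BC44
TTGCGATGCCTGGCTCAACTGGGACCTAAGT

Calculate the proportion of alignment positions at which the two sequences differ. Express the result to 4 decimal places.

0.1290

The sequences differ at positions 3 (C/G), 13 (C/G), 17 (G/A), 29 (G/A).
There are 4 differences over 31 sites, so p = 4/31 = 0.1290.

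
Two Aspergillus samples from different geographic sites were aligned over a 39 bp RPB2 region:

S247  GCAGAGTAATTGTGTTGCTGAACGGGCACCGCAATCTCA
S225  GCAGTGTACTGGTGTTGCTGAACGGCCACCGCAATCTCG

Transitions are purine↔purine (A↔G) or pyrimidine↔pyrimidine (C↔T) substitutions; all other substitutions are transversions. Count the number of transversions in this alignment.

Differing sites — 5:A/T (Tv); 9:A/C (Tv); 11:T/G (Tv); 26:G/C (Tv); 39:A/G (Ti).
Of the 5 differences, 1 transition and 4 transversions, so the answer is 4.

4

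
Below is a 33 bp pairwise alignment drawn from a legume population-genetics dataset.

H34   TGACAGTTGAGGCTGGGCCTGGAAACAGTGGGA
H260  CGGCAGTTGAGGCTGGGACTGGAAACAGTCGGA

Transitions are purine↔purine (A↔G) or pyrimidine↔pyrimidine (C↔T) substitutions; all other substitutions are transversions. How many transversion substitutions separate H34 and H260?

2

Mismatches occur at site 1 (T→C, transition), site 3 (A→G, transition), site 18 (C→A, transversion), site 30 (G→C, transversion).
Of the 4 differences, 2 transitions and 2 transversions, so the answer is 2.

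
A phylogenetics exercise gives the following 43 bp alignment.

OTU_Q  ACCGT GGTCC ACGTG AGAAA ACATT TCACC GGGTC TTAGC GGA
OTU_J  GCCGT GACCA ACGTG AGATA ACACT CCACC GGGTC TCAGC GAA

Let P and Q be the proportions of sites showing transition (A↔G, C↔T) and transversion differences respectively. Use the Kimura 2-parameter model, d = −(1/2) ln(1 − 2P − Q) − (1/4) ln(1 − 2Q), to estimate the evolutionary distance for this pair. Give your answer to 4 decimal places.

0.2571

Mismatches occur at site 1 (A/G, transition), site 7 (G/A, transition), site 8 (T/C, transition), site 10 (C/A, transversion), site 19 (A/T, transversion), site 24 (T/C, transition), site 26 (T/C, transition), site 37 (T/C, transition), site 42 (G/A, transition).
Of the 9 differences, 7 transitions and 2 transversions over 43 sites: P = 7/43 = 0.162791, Q = 2/43 = 0.046512.
d = −0.5·ln(0.627906) − 0.25·ln(0.906976) = −0.5·(-0.465365) − 0.25·(-0.097639) = 0.2571.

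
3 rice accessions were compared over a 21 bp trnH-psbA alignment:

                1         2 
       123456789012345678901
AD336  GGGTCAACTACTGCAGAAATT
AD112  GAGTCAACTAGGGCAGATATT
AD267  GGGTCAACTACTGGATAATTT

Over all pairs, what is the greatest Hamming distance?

Pairwise Hamming distances:
  AD336 vs AD112: 4
  AD336 vs AD267: 3
  AD112 vs AD267: 7
The largest is 7, between AD112 and AD267.

7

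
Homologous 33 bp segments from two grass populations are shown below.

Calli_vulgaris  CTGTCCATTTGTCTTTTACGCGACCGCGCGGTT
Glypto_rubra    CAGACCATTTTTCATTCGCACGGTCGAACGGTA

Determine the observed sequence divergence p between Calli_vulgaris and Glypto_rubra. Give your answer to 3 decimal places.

Differing sites — 2:T/A; 4:T/A; 11:G/T; 14:T/A; 17:T/C; 18:A/G; 20:G/A; 23:A/G; 24:C/T; 27:C/A; 28:G/A; 33:T/A.
There are 12 differences over 33 sites, so p = 12/33 = 0.364.

0.364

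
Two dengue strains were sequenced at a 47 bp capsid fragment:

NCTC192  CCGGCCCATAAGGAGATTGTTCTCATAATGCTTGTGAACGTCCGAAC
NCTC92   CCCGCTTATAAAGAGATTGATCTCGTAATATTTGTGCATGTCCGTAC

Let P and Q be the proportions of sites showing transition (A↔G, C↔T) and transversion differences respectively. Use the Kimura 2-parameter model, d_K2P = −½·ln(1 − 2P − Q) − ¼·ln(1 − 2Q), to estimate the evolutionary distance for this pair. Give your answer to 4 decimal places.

0.2881

Mismatches occur at site 3 (G/C, transversion), site 6 (C/T, transition), site 7 (C/T, transition), site 12 (G/A, transition), site 20 (T/A, transversion), site 25 (A/G, transition), site 30 (G/A, transition), site 31 (C/T, transition), site 37 (A/C, transversion), site 39 (C/T, transition), site 45 (A/T, transversion).
Of the 11 differences, 7 transitions and 4 transversions over 47 sites: P = 7/47 = 0.148936, Q = 4/47 = 0.085106.
d = −0.5·ln(0.617022) − 0.25·ln(0.829788) = −0.5·(-0.482851) − 0.25·(-0.186585) = 0.2881.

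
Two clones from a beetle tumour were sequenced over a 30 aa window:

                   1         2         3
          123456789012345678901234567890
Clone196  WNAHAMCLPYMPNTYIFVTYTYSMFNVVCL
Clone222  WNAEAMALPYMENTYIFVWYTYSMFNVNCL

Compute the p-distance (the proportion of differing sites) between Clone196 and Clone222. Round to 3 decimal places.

0.167

Differing sites — 4:H/E; 7:C/A; 12:P/E; 19:T/W; 28:V/N.
There are 5 differences over 30 sites, so p = 5/30 = 0.167.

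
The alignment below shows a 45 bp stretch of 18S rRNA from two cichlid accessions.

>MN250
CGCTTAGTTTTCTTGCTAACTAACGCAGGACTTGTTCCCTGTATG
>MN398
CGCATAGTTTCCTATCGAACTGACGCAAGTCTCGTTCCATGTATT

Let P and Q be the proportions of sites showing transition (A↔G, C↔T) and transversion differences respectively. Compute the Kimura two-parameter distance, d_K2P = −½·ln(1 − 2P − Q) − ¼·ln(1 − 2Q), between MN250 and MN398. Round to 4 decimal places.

0.2959

Mismatches occur at site 4 (T→A, transversion), site 11 (T→C, transition), site 14 (T→A, transversion), site 15 (G→T, transversion), site 17 (T→G, transversion), site 22 (A→G, transition), site 28 (G→A, transition), site 30 (A→T, transversion), site 33 (T→C, transition), site 39 (C→A, transversion), site 45 (G→T, transversion).
Of the 11 differences, 4 transitions and 7 transversions over 45 sites: P = 4/45 = 0.088889, Q = 7/45 = 0.155556.
d = −0.5·ln(0.666666) − 0.25·ln(0.688888) = −0.5·(-0.405466) − 0.25·(-0.372677) = 0.2959.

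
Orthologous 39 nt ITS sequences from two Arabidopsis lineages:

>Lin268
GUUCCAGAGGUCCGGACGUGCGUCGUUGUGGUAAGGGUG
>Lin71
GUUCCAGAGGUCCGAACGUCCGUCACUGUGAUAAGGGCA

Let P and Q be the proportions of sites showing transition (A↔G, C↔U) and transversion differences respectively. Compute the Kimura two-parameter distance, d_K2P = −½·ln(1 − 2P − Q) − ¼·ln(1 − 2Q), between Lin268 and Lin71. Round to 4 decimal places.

The sequences differ at positions 15 (G/A, transition), 20 (G/C, transversion), 25 (G/A, transition), 26 (U/C, transition), 31 (G/A, transition), 38 (U/C, transition), 39 (G/A, transition).
Of the 7 differences, 6 transitions and 1 transversion over 39 sites: P = 6/39 = 0.153846, Q = 1/39 = 0.025641.
d = −0.5·ln(0.666667) − 0.25·ln(0.948718) = −0.5·(-0.405465) − 0.25·(-0.052644) = 0.2159.

0.2159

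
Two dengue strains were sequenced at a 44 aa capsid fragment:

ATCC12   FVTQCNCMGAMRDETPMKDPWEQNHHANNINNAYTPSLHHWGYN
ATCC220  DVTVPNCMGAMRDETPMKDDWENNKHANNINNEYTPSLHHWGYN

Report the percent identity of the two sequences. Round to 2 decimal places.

84.09%

Mismatches occur at site 1 (F↔D), site 4 (Q↔V), site 5 (C↔P), site 20 (P↔D), site 23 (Q↔N), site 25 (H↔K), site 33 (A↔E).
37 of the 44 sites match, so the percent identity is 37/44 × 100 = 84.09%.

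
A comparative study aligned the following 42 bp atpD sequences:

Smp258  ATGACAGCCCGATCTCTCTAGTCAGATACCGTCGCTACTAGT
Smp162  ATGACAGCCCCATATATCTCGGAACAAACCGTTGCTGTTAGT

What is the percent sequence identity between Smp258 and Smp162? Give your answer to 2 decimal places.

Differing sites — 11:G/C; 14:C/A; 16:C/A; 20:A/C; 22:T/G; 23:C/A; 25:G/C; 27:T/A; 33:C/T; 37:A/G; 38:C/T.
31 of the 42 sites match, so the percent identity is 31/42 × 100 = 73.81%.

73.81%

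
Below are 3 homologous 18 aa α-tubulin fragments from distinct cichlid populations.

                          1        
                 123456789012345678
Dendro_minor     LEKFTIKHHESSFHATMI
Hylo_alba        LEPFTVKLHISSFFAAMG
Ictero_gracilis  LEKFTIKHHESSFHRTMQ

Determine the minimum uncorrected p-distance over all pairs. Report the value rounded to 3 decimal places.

Pairwise Hamming distances:
  Dendro_minor vs Hylo_alba: 7
  Dendro_minor vs Ictero_gracilis: 2
  Hylo_alba vs Ictero_gracilis: 8
The smallest is 2 mismatches, between Dendro_minor and Ictero_gracilis; p = 2/18 = 0.111.

0.111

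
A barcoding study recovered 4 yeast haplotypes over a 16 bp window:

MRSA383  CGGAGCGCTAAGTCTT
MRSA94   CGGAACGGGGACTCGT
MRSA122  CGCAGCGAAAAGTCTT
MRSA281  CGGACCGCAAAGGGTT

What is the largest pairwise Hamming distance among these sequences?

8

Pairwise Hamming distances:
  MRSA383 vs MRSA94: 6
  MRSA383 vs MRSA122: 3
  MRSA383 vs MRSA281: 4
  MRSA94 vs MRSA122: 7
  MRSA94 vs MRSA281: 8
  MRSA122 vs MRSA281: 5
The largest is 8, between MRSA94 and MRSA281.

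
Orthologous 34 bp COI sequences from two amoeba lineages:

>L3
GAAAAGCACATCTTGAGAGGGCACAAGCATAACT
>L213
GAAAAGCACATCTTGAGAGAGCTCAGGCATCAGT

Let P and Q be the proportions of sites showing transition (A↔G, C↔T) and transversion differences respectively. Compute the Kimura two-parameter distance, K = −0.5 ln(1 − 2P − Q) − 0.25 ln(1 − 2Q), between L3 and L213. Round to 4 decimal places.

The sequences differ at positions 20 (G/A, transition), 23 (A/T, transversion), 26 (A/G, transition), 31 (A/C, transversion), 33 (C/G, transversion).
Of the 5 differences, 2 transitions and 3 transversions over 34 sites: P = 2/34 = 0.058824, Q = 3/34 = 0.088235.
d = −0.5·ln(0.794117) − 0.25·ln(0.823530) = −0.5·(-0.230524) − 0.25·(-0.194155) = 0.1638.

0.1638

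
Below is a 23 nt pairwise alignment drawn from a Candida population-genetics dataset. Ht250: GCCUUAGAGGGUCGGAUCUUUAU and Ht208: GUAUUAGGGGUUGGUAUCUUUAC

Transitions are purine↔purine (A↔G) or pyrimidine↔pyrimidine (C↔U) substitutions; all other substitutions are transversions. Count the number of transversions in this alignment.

4

The sequences differ at positions 2 (C/U, transition), 3 (C/A, transversion), 8 (A/G, transition), 11 (G/U, transversion), 13 (C/G, transversion), 15 (G/U, transversion), 23 (U/C, transition).
Of the 7 differences, 3 transitions and 4 transversions, so the answer is 4.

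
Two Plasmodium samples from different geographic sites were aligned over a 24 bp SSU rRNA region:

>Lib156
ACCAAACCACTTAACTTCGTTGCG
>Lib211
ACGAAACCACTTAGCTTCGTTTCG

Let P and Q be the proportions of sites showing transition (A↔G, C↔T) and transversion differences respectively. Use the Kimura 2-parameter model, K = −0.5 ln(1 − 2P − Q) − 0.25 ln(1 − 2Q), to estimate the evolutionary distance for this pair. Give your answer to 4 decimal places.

0.1367

Mismatches occur at site 3 (C/G, transversion), site 14 (A/G, transition), site 22 (G/T, transversion).
Of the 3 differences, 1 transition and 2 transversions over 24 sites: P = 1/24 = 0.041667, Q = 2/24 = 0.083333.
d = −0.5·ln(0.833333) − 0.25·ln(0.833334) = −0.5·(-0.182322) − 0.25·(-0.182321) = 0.1367.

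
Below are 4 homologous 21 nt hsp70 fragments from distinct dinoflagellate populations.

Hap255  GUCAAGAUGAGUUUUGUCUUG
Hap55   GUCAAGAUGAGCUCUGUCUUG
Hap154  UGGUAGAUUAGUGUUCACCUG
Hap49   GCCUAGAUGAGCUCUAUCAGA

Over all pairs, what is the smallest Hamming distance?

Pairwise Hamming distances:
  Hap255 vs Hap55: 2
  Hap255 vs Hap154: 9
  Hap255 vs Hap49: 8
  Hap55 vs Hap154: 11
  Hap55 vs Hap49: 6
  Hap154 vs Hap49: 12
The smallest is 2, between Hap255 and Hap55.

2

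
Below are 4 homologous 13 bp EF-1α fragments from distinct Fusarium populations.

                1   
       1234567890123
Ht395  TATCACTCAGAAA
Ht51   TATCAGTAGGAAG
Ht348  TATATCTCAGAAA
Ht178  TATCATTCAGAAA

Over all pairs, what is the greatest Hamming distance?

6

Pairwise Hamming distances:
  Ht395 vs Ht51: 4
  Ht395 vs Ht348: 2
  Ht395 vs Ht178: 1
  Ht51 vs Ht348: 6
  Ht51 vs Ht178: 4
  Ht348 vs Ht178: 3
The largest is 6, between Ht51 and Ht348.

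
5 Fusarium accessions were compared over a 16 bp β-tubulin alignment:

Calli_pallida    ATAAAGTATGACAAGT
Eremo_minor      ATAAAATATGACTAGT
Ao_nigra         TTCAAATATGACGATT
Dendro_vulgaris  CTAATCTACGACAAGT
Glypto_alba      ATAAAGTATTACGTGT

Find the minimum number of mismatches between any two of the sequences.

Pairwise Hamming distances:
  Calli_pallida vs Eremo_minor: 2
  Calli_pallida vs Ao_nigra: 5
  Calli_pallida vs Dendro_vulgaris: 4
  Calli_pallida vs Glypto_alba: 3
  Eremo_minor vs Ao_nigra: 4
  Eremo_minor vs Dendro_vulgaris: 5
  Eremo_minor vs Glypto_alba: 4
  Ao_nigra vs Dendro_vulgaris: 7
  Ao_nigra vs Glypto_alba: 6
  Dendro_vulgaris vs Glypto_alba: 7
The smallest is 2, between Calli_pallida and Eremo_minor.

2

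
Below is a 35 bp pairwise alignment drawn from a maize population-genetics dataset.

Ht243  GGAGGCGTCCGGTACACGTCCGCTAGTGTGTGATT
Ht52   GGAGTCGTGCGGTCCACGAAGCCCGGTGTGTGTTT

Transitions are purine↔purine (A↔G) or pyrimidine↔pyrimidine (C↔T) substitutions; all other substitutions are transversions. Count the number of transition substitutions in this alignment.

2

The sequences differ at positions 5 (G/T, transversion), 9 (C/G, transversion), 14 (A/C, transversion), 19 (T/A, transversion), 20 (C/A, transversion), 21 (C/G, transversion), 22 (G/C, transversion), 24 (T/C, transition), 25 (A/G, transition), 33 (A/T, transversion).
Of the 10 differences, 2 transitions and 8 transversions, so the answer is 2.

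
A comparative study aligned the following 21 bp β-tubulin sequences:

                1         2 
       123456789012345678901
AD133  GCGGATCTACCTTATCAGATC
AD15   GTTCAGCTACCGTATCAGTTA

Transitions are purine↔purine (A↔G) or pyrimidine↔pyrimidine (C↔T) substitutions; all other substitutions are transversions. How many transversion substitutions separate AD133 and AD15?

Differing sites — 2:C/T (Ti); 3:G/T (Tv); 4:G/C (Tv); 6:T/G (Tv); 12:T/G (Tv); 19:A/T (Tv); 21:C/A (Tv).
Of the 7 differences, 1 transition and 6 transversions, so the answer is 6.

6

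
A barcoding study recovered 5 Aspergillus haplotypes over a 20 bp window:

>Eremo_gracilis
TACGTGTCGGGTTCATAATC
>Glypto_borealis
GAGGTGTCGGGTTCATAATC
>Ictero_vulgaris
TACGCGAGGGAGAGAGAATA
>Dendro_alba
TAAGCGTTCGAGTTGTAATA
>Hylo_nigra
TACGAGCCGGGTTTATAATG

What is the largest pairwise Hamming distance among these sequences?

11

Pairwise Hamming distances:
  Eremo_gracilis vs Glypto_borealis: 2
  Eremo_gracilis vs Ictero_vulgaris: 9
  Eremo_gracilis vs Dendro_alba: 9
  Eremo_gracilis vs Hylo_nigra: 4
  Glypto_borealis vs Ictero_vulgaris: 11
  Glypto_borealis vs Dendro_alba: 10
  Glypto_borealis vs Hylo_nigra: 6
  Ictero_vulgaris vs Dendro_alba: 8
  Ictero_vulgaris vs Hylo_nigra: 9
  Dendro_alba vs Hylo_nigra: 9
The largest is 11, between Glypto_borealis and Ictero_vulgaris.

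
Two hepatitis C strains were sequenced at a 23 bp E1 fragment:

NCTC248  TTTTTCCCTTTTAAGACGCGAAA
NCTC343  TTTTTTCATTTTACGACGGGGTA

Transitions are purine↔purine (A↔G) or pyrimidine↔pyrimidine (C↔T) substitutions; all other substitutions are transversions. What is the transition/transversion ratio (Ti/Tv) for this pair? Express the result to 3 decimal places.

0.500

Differing sites — 6:C/T (Ti); 8:C/A (Tv); 14:A/C (Tv); 19:C/G (Tv); 21:A/G (Ti); 22:A/T (Tv).
Of the 6 differences, 2 transitions and 4 transversions, so Ti/Tv = 2/4 = 0.500.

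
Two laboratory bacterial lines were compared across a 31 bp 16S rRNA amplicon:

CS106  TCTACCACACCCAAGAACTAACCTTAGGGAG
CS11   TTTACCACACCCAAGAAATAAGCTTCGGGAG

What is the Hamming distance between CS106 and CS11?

Differing sites — 2:C/T; 18:C/A; 22:C/G; 26:A/C.
That gives 4 mismatches out of 31 aligned sites, so the Hamming distance is 4.

4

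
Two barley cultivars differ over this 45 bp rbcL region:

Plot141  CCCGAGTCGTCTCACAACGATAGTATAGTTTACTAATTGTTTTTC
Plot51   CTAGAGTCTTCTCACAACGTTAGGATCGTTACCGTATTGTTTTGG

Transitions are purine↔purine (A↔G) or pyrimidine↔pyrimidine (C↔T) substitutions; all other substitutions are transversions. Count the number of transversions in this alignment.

11

The sequences differ at positions 2 (C/T, transition), 3 (C/A, transversion), 9 (G/T, transversion), 20 (A/T, transversion), 24 (T/G, transversion), 27 (A/C, transversion), 31 (T/A, transversion), 32 (A/C, transversion), 34 (T/G, transversion), 35 (A/T, transversion), 44 (T/G, transversion), 45 (C/G, transversion).
Of the 12 differences, 1 transition and 11 transversions, so the answer is 11.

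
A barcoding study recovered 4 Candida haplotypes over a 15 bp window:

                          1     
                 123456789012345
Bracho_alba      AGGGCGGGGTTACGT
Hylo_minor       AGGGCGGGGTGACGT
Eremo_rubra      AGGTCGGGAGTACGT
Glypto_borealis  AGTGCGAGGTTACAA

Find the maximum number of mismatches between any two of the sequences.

7

Pairwise Hamming distances:
  Bracho_alba vs Hylo_minor: 1
  Bracho_alba vs Eremo_rubra: 3
  Bracho_alba vs Glypto_borealis: 4
  Hylo_minor vs Eremo_rubra: 4
  Hylo_minor vs Glypto_borealis: 5
  Eremo_rubra vs Glypto_borealis: 7
The largest is 7, between Eremo_rubra and Glypto_borealis.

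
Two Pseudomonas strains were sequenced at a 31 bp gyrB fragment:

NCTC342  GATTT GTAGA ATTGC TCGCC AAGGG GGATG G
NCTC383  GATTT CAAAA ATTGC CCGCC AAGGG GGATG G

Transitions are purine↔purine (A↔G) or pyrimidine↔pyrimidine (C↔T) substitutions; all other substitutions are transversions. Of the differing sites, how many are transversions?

2

Mismatches occur at site 6 (G↔C, transversion), site 7 (T↔A, transversion), site 9 (G↔A, transition), site 16 (T↔C, transition).
Of the 4 differences, 2 transitions and 2 transversions, so the answer is 2.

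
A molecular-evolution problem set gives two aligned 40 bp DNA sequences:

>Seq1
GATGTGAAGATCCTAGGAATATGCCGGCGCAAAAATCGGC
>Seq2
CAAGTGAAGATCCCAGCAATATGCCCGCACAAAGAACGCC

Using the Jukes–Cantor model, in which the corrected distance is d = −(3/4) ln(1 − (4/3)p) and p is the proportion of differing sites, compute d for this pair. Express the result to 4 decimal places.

0.2675

The sequences differ at positions 1 (G/C), 3 (T/A), 14 (T/C), 17 (G/C), 26 (G/C), 29 (G/A), 34 (A/G), 36 (T/A), 39 (G/C).
p = 9/40 = 0.225000.
d = −0.75 · ln(1 − (4/3)·0.225000) = −0.75 · ln(0.700000) = −0.75 · (-0.356675) = 0.2675.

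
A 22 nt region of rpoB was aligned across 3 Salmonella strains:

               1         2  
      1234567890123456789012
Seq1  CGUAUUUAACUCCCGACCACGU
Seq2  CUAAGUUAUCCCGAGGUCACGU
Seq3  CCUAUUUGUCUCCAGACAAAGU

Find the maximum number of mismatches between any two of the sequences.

10

Pairwise Hamming distances:
  Seq1 vs Seq2: 9
  Seq1 vs Seq3: 6
  Seq2 vs Seq3: 10
The largest is 10, between Seq2 and Seq3.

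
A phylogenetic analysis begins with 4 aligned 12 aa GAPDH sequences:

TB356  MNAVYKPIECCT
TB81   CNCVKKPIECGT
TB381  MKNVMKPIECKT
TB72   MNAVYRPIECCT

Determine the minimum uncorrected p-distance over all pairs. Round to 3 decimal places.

0.083

Pairwise Hamming distances:
  TB356 vs TB81: 4
  TB356 vs TB381: 4
  TB356 vs TB72: 1
  TB81 vs TB381: 5
  TB81 vs TB72: 5
  TB381 vs TB72: 5
The smallest is 1 mismatch, between TB356 and TB72; p = 1/12 = 0.083.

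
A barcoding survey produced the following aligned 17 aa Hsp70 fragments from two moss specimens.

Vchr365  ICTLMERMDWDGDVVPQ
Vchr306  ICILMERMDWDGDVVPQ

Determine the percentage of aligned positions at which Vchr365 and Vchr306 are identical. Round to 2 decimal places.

A single mismatch occurs at site 3 (T→I).
16 of the 17 sites match, so the percent identity is 16/17 × 100 = 94.12%.

94.12%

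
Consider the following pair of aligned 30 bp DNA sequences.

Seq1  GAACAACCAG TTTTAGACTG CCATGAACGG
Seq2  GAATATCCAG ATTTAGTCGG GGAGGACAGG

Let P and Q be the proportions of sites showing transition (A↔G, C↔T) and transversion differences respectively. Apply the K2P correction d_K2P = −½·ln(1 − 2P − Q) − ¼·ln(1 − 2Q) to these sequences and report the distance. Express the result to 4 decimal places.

0.4575

Mismatches occur at site 4 (C/T, transition), site 6 (A/T, transversion), site 11 (T/A, transversion), site 17 (A/T, transversion), site 19 (T/G, transversion), site 21 (C/G, transversion), site 22 (C/G, transversion), site 24 (T/G, transversion), site 27 (A/C, transversion), site 28 (C/A, transversion).
Of the 10 differences, 1 transition and 9 transversions over 30 sites: P = 1/30 = 0.033333, Q = 9/30 = 0.300000.
d = −0.5·ln(0.633334) − 0.25·ln(0.400000) = −0.5·(-0.456757) − 0.25·(-0.916291) = 0.4575.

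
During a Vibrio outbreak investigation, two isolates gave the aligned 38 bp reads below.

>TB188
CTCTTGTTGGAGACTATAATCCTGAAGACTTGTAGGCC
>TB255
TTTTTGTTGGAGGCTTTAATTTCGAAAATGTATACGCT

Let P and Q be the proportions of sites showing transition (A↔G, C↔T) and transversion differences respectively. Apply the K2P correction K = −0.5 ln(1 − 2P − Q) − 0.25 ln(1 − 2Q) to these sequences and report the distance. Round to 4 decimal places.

Differing sites — 1:C/T (Ti); 3:C/T (Ti); 13:A/G (Ti); 16:A/T (Tv); 21:C/T (Ti); 22:C/T (Ti); 23:T/C (Ti); 27:G/A (Ti); 29:C/T (Ti); 30:T/G (Tv); 32:G/A (Ti); 35:G/C (Tv); 38:C/T (Ti).
Of the 13 differences, 10 transitions and 3 transversions over 38 sites: P = 10/38 = 0.263158, Q = 3/38 = 0.078947.
d = −0.5·ln(0.394737) − 0.25·ln(0.842106) = −0.5·(-0.929536) − 0.25·(-0.171849) = 0.5077.

0.5077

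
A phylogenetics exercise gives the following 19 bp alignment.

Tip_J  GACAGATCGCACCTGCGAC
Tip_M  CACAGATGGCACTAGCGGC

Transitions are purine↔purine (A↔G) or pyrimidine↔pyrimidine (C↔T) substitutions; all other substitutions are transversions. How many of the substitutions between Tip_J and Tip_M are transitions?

The sequences differ at positions 1 (G/C, transversion), 8 (C/G, transversion), 13 (C/T, transition), 14 (T/A, transversion), 18 (A/G, transition).
Of the 5 differences, 2 transitions and 3 transversions, so the answer is 2.

2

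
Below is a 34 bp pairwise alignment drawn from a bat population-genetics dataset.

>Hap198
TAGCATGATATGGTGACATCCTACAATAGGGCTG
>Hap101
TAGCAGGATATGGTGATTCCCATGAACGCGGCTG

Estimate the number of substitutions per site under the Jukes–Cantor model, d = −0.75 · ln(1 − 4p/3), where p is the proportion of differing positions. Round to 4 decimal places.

The sequences differ at positions 6 (T/G), 17 (C/T), 18 (A/T), 19 (T/C), 22 (T/A), 23 (A/T), 24 (C/G), 27 (T/C), 28 (A/G), 29 (G/C).
p = 10/34 = 0.294118.
d = −0.75 · ln(1 − (4/3)·0.294118) = −0.75 · ln(0.607843) = −0.75 · (-0.497839) = 0.3734.

0.3734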